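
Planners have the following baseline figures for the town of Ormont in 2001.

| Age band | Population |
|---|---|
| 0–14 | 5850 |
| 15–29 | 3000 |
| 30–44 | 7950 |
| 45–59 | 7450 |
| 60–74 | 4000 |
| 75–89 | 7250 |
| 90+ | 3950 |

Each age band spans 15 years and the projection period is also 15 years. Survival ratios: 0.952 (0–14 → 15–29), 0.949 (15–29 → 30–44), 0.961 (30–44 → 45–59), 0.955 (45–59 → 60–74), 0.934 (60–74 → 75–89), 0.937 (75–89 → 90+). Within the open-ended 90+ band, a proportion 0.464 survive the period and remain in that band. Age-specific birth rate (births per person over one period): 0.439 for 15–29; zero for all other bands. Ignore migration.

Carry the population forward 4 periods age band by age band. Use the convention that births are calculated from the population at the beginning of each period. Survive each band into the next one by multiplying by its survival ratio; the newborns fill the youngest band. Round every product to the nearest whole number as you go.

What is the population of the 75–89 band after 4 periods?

(Bands numbered youngest = 1 to oldest = 7.)
[period 1]
Births: 3000 × 0.439 = 1317
Band 2: 5850 × 0.952 = 5569
Band 3: 3000 × 0.949 = 2847
Band 4: 7950 × 0.961 = 7640
Band 5: 7450 × 0.955 = 7115
Band 6: 4000 × 0.934 = 3736
Band 7: 7250 × 0.937 + 3950 × 0.464 = 6793 + 1833 = 8626
End of period: [1317, 5569, 2847, 7640, 7115, 3736, 8626]
[period 2]
Births: 5569 × 0.439 = 2445
Band 2: 1317 × 0.952 = 1254
Band 3: 5569 × 0.949 = 5285
Band 4: 2847 × 0.961 = 2736
Band 5: 7640 × 0.955 = 7296
Band 6: 7115 × 0.934 = 6645
Band 7: 3736 × 0.937 + 8626 × 0.464 = 3501 + 4002 = 7503
End of period: [2445, 1254, 5285, 2736, 7296, 6645, 7503]
[period 3]
Births: 1254 × 0.439 = 551
Band 2: 2445 × 0.952 = 2328
Band 3: 1254 × 0.949 = 1190
Band 4: 5285 × 0.961 = 5079
Band 5: 2736 × 0.955 = 2613
Band 6: 7296 × 0.934 = 6814
Band 7: 6645 × 0.937 + 7503 × 0.464 = 6226 + 3481 = 9707
End of period: [551, 2328, 1190, 5079, 2613, 6814, 9707]
[period 4]
Births: 2328 × 0.439 = 1022
Band 2: 551 × 0.952 = 525
Band 3: 2328 × 0.949 = 2209
Band 4: 1190 × 0.961 = 1144
Band 5: 5079 × 0.955 = 4850
Band 6: 2613 × 0.934 = 2441
Band 7: 6814 × 0.937 + 9707 × 0.464 = 6385 + 4504 = 10889
End of period: [1022, 525, 2209, 1144, 4850, 2441, 10889]

2441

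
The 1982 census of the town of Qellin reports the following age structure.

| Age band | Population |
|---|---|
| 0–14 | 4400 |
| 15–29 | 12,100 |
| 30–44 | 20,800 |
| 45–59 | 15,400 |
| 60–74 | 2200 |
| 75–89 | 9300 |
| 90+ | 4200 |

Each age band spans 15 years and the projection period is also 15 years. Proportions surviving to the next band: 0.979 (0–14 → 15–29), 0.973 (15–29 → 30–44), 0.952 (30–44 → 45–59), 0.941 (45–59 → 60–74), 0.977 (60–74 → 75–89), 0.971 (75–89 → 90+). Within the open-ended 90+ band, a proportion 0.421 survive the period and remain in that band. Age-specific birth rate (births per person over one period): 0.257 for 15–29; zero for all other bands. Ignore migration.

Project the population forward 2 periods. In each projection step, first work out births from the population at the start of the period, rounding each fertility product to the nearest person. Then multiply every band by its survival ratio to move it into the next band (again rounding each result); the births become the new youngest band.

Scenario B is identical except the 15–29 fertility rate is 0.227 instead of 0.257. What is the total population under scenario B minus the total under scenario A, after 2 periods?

Numbering the bands 1..7 from youngest to oldest:
— Period 1 —
Births: 12100 × 0.257 = 3110
Band 2: 4400 × 0.979 = 4308
Band 3: 12100 × 0.973 = 11773
Band 4: 20800 × 0.952 = 19802
Band 5: 15400 × 0.941 = 14491
Band 6: 2200 × 0.977 = 2149
Band 7: 9300 × 0.971 + 4200 × 0.421 = 9030 + 1768 = 10798
Giving 3110 / 4308 / 11773 / 19802 / 14491 / 2149 / 10798.
— Period 2 —
Births: 4308 × 0.257 = 1107
Band 2: 3110 × 0.979 = 3045
Band 3: 4308 × 0.973 = 4192
Band 4: 11773 × 0.952 = 11208
Band 5: 19802 × 0.941 = 18634
Band 6: 14491 × 0.977 = 14158
Band 7: 2149 × 0.971 + 10798 × 0.421 = 2087 + 4546 = 6633
Giving 1107 / 3045 / 4192 / 11208 / 18634 / 14158 / 6633.
Scenario A total after 2 periods: 58977
Scenario B projection —
— Period 1 —
Births: 12100 × 0.227 = 2747
Band 2: 4400 × 0.979 = 4308
Band 3: 12100 × 0.973 = 11773
Band 4: 20800 × 0.952 = 19802
Band 5: 15400 × 0.941 = 14491
Band 6: 2200 × 0.977 = 2149
Band 7: 9300 × 0.971 + 4200 × 0.421 = 9030 + 1768 = 10798
Giving 2747 / 4308 / 11773 / 19802 / 14491 / 2149 / 10798.
— Period 2 —
Births: 4308 × 0.227 = 978
Band 2: 2747 × 0.979 = 2689
Band 3: 4308 × 0.973 = 4192
Band 4: 11773 × 0.952 = 11208
Band 5: 19802 × 0.941 = 18634
Band 6: 14491 × 0.977 = 14158
Band 7: 2149 × 0.971 + 10798 × 0.421 = 2087 + 4546 = 6633
Giving 978 / 2689 / 4192 / 11208 / 18634 / 14158 / 6633.
Scenario B total after 2 periods: 58492
Difference B − A = 58492 − 58977 = -485

-485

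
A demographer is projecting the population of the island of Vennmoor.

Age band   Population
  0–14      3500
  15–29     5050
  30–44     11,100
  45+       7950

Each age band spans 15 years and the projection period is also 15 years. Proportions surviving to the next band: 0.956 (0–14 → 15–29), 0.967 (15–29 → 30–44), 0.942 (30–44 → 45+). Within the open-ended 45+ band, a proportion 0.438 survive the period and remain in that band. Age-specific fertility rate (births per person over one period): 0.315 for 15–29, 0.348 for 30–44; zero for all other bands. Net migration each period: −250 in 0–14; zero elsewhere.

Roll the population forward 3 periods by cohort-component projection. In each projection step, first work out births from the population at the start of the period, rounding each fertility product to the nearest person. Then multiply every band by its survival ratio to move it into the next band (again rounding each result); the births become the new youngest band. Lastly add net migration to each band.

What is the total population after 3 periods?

Numbering the groups 1..4 from youngest to oldest:
Period 1:
Births: 5050 × 0.315 = 1591, 11100 × 0.348 = 3863 → 5454
Group 2: 3500 × 0.956 = 3346
Group 3: 5050 × 0.967 = 4883
Group 4: 11100 × 0.942 + 7950 × 0.438 = 10456 + 3482 = 13938
Net migration: Group 1 − 250 → 5204
→ [5204, 3346, 4883, 13938]
Period 2:
Births: 3346 × 0.315 = 1054, 4883 × 0.348 = 1699 → 2753
Group 2: 5204 × 0.956 = 4975
Group 3: 3346 × 0.967 = 3236
Group 4: 4883 × 0.942 + 13938 × 0.438 = 4600 + 6105 = 10705
Net migration: Group 1 − 250 → 2503
→ [2503, 4975, 3236, 10705]
Period 3:
Births: 4975 × 0.315 = 1567, 3236 × 0.348 = 1126 → 2693
Group 2: 2503 × 0.956 = 2393
Group 3: 4975 × 0.967 = 4811
Group 4: 3236 × 0.942 + 10705 × 0.438 = 3048 + 4689 = 7737
Net migration: Group 1 − 250 → 2443
→ [2443, 2393, 4811, 7737]
Total after period 3: 2443 + 2393 + 4811 + 7737 = 17384

17384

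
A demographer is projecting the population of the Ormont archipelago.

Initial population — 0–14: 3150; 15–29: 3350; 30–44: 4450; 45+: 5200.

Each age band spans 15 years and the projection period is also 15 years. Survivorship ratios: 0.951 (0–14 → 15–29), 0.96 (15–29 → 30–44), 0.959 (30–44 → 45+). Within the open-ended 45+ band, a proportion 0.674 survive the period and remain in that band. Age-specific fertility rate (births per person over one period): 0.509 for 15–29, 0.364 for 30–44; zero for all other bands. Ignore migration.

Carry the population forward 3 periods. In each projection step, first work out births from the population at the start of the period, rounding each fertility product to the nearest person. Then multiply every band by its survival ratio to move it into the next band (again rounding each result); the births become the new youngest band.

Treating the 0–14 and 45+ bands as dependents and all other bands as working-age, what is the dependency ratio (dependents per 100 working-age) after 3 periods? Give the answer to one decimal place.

Period 1:
Births: 3350 * 0.509 = 1705 ; 4450 * 0.364 = 1620 → 3325
15–29: 3150 * 0.951 = 2996
30–44: 3350 * 0.96 = 3216
45+: 4450 * 0.959 + 5200 * 0.674 = 4268 + 3505 = 7773
End of period: [3325, 2996, 3216, 7773]
Period 2:
Births: 2996 * 0.509 = 1525 ; 3216 * 0.364 = 1171 → 2696
15–29: 3325 * 0.951 = 3162
30–44: 2996 * 0.96 = 2876
45+: 3216 * 0.959 + 7773 * 0.674 = 3084 + 5239 = 8323
End of period: [2696, 3162, 2876, 8323]
Period 3:
Births: 3162 * 0.509 = 1609 ; 2876 * 0.364 = 1047 → 2656
15–29: 2696 * 0.951 = 2564
30–44: 3162 * 0.96 = 3036
45+: 2876 * 0.959 + 8323 * 0.674 = 2758 + 5610 = 8368
End of period: [2656, 2564, 3036, 8368]
Dependents (band 0–14 + band 45+) = 2656 + 8368 = 11024; working-age = 5600; ratio = 11024/5600 × 100 = 196.9

196.9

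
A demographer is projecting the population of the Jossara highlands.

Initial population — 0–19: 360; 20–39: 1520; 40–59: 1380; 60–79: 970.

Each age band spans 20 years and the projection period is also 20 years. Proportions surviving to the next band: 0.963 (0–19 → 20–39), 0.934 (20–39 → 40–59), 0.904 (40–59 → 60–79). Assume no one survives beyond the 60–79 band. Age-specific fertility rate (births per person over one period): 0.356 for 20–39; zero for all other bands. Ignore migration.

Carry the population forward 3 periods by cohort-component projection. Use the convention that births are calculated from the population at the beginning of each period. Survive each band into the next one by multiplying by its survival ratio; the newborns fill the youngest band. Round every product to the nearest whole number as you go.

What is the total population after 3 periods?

Numbering the groups 1..4 from youngest to oldest:
After projecting period 1:
Births: 1520 × 0.356 = 541
Group 2: 360 × 0.963 = 347
Group 3: 1520 × 0.934 = 1420
Group 4: 1380 × 0.904 = 1248
Giving 541 / 347 / 1420 / 1248.
After projecting period 2:
Births: 347 × 0.356 = 124
Group 2: 541 × 0.963 = 521
Group 3: 347 × 0.934 = 324
Group 4: 1420 × 0.904 = 1284
Giving 124 / 521 / 324 / 1284.
After projecting period 3:
Births: 521 × 0.356 = 185
Group 2: 124 × 0.963 = 119
Group 3: 521 × 0.934 = 487
Group 4: 324 × 0.904 = 293
Giving 185 / 119 / 487 / 293.
Total after period 3: 185 + 119 + 487 + 293 = 1084

1084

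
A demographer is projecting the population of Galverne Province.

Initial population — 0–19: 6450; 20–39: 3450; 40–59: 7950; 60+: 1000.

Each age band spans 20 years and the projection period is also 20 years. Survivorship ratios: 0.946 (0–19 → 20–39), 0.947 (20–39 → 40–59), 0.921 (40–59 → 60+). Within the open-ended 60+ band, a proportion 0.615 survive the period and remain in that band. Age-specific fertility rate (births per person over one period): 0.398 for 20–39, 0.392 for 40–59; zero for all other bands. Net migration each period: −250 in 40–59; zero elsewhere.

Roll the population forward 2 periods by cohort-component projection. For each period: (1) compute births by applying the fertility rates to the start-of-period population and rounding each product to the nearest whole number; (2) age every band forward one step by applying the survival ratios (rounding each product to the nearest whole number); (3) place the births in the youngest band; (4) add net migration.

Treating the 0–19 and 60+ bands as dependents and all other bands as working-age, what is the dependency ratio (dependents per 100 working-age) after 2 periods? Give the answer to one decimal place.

115.3

Let group 1 be 0–19 through group 4 = 60+.
After projecting period 1:
Births: 3450 * 0.398 = 1373  |  7950 * 0.392 = 3116 → total 4489
Group 2: 6450 * 0.946 = 6102
Group 3: 3450 * 0.947 = 3267
Group 4: 7950 * 0.921 + 1000 * 0.615 = 7322 + 615 = 7937
Net migration: Group 3 − 250 → 3017
Giving 4489 / 6102 / 3017 / 7937.
After projecting period 2:
Births: 6102 * 0.398 = 2429  |  3017 * 0.392 = 1183 → total 3612
Group 2: 4489 * 0.946 = 4247
Group 3: 6102 * 0.947 = 5779
Group 4: 3017 * 0.921 + 7937 * 0.615 = 2779 + 4881 = 7660
Net migration: Group 3 − 250 → 5529
Giving 3612 / 4247 / 5529 / 7660.
Dependents (band 0–19 + band 60+) = 3612 + 7660 = 11272; working-age = 9776; ratio = 11272/9776 × 100 = 115.3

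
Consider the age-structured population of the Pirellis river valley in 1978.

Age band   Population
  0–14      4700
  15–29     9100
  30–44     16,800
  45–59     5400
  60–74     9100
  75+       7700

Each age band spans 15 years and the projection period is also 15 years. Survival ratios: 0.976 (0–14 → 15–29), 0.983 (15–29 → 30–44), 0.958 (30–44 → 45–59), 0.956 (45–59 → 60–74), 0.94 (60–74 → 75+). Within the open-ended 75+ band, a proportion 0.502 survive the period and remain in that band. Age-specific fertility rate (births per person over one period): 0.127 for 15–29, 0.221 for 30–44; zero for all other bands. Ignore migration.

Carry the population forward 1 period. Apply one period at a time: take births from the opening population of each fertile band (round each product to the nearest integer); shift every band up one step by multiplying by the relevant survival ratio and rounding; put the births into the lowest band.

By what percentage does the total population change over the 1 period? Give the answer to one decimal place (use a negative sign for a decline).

Call the bands 1 to 6, youngest first.
[period 1]
Births: 9100 × 0.127 = 1156 ; 16800 × 0.221 = 3713 — total 4869
Band 2: 4700 × 0.976 = 4587
Band 3: 9100 × 0.983 = 8945
Band 4: 16800 × 0.958 = 16094
Band 5: 5400 × 0.956 = 5162
Band 6: 9100 × 0.94 + 7700 × 0.502 = 8554 + 3865 = 12419
Giving 4869 / 4587 / 8945 / 16094 / 5162 / 12419.
Total: 52800 → 52076; change = -724; percentage change = -1.4%

-1.4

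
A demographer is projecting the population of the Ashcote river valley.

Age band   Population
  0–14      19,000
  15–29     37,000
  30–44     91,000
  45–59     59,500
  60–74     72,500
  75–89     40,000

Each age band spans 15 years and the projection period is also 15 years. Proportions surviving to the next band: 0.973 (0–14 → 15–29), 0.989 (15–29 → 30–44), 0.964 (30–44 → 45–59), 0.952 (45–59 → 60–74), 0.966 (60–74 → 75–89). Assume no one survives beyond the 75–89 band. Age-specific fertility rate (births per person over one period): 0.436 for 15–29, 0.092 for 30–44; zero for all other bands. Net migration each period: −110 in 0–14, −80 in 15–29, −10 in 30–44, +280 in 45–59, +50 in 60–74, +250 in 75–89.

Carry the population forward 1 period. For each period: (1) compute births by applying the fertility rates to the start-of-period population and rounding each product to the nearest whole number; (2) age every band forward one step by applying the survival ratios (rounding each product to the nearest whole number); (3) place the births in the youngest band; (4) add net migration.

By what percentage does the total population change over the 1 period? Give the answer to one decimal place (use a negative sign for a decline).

-7.7

Let group 1 be 0–14 through group 6 = 75–89.
Period 1.
Births: 37000 * 0.436 = 16132 ; 91000 * 0.092 = 8372 → 24504
Group 2: 19000 * 0.973 = 18487
Group 3: 37000 * 0.989 = 36593
Group 4: 91000 * 0.964 = 87724
Group 5: 59500 * 0.952 = 56644
Group 6: 72500 * 0.966 = 70035
Net migration: Group 1 − 110 → 24394; Group 2 − 80 → 18407; Group 3 − 10 → 36583; Group 4 + 280 → 88004; Group 5 + 50 → 56694; Group 6 + 250 → 70285
End of period: [24394, 18407, 36583, 88004, 56694, 70285]
Total: 319000 → 294367; change = -24633; percentage change = -7.7%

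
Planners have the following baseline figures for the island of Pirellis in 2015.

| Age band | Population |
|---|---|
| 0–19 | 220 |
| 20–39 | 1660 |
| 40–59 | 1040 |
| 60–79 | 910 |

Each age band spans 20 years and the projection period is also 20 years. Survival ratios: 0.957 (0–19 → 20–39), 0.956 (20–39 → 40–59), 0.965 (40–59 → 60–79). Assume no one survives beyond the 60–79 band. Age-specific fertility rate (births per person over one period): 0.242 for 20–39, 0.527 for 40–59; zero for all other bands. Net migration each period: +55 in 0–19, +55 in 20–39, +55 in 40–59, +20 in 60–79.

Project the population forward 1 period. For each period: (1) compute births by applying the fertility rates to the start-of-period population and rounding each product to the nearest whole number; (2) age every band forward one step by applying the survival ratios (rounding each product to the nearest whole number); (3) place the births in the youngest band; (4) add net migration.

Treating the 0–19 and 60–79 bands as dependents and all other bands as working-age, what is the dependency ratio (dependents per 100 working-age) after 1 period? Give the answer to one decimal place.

(Groups numbered youngest = 1 to oldest = 4.)
— Period 1 —
Births: 1660 * 0.242 = 402  |  1040 * 0.527 = 548 ⇒ total 950
Group 2: 220 * 0.957 = 211
Group 3: 1660 * 0.956 = 1587
Group 4: 1040 * 0.965 = 1004
Net migration: Group 1 + 55 → 1005; Group 2 + 55 → 266; Group 3 + 55 → 1642; Group 4 + 20 → 1024
End of period: [1005, 266, 1642, 1024]
Dependents (band 0–19 + band 60–79) = 1005 + 1024 = 2029; working-age = 1908; ratio = 2029/1908 × 100 = 106.3

106.3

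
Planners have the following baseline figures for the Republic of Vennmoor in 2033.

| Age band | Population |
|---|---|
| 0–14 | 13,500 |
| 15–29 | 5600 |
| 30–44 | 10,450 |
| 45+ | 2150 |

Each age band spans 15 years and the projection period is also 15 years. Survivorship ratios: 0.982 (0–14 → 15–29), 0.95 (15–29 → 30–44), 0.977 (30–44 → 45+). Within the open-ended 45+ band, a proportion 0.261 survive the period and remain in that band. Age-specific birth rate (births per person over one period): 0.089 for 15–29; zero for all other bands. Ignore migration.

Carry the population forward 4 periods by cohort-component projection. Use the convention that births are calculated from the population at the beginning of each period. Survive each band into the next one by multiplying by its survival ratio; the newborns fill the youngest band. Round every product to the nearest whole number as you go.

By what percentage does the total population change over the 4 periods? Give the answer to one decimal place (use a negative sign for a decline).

(Groups numbered youngest = 1 to oldest = 4.)
Period 1.
Births: 5600 × 0.089 = 498
Group 2: 13500 × 0.982 = 13257
Group 3: 5600 × 0.95 = 5320
Group 4: 10450 × 0.977 + 2150 × 0.261 = 10210 + 561 = 10771
Population now: 0–14=498, 15–29=13257, 30–44=5320, 45+=10771
Period 2.
Births: 13257 × 0.089 = 1180
Group 2: 498 × 0.982 = 489
Group 3: 13257 × 0.95 = 12594
Group 4: 5320 × 0.977 + 10771 × 0.261 = 5198 + 2811 = 8009
Population now: 0–14=1180, 15–29=489, 30–44=12594, 45+=8009
Period 3.
Births: 489 × 0.089 = 44
Group 2: 1180 × 0.982 = 1159
Group 3: 489 × 0.95 = 465
Group 4: 12594 × 0.977 + 8009 × 0.261 = 12304 + 2090 = 14394
Population now: 0–14=44, 15–29=1159, 30–44=465, 45+=14394
Period 4.
Births: 1159 × 0.089 = 103
Group 2: 44 × 0.982 = 43
Group 3: 1159 × 0.95 = 1101
Group 4: 465 × 0.977 + 14394 × 0.261 = 454 + 3757 = 4211
Population now: 0–14=103, 15–29=43, 30–44=1101, 45+=4211
Total: 31700 → 5458; change = -26242; percentage change = -82.8%

-82.8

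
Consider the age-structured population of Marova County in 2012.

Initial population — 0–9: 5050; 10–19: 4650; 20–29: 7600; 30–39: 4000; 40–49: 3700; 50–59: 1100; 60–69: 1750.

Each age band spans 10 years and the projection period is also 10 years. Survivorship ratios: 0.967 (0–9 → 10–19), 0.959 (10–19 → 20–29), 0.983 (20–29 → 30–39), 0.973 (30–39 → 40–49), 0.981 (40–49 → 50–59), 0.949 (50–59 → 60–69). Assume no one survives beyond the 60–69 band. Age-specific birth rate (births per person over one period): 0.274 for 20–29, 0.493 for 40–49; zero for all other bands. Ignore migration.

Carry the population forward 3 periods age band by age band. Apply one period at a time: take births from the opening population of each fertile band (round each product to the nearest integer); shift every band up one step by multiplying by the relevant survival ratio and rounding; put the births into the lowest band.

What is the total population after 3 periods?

31148

Let band 1 be 0–9 through band 7 = 60–69.
Period 1:
Births: 7600 × 0.274 = 2082, 3700 × 0.493 = 1824 → 3906
Band 2: 5050 × 0.967 = 4883
Band 3: 4650 × 0.959 = 4459
Band 4: 7600 × 0.983 = 7471
Band 5: 4000 × 0.973 = 3892
Band 6: 3700 × 0.981 = 3630
Band 7: 1100 × 0.949 = 1044
Giving 3906 / 4883 / 4459 / 7471 / 3892 / 3630 / 1044.
Period 2:
Births: 4459 × 0.274 = 1222, 3892 × 0.493 = 1919 → 3141
Band 2: 3906 × 0.967 = 3777
Band 3: 4883 × 0.959 = 4683
Band 4: 4459 × 0.983 = 4383
Band 5: 7471 × 0.973 = 7269
Band 6: 3892 × 0.981 = 3818
Band 7: 3630 × 0.949 = 3445
Giving 3141 / 3777 / 4683 / 4383 / 7269 / 3818 / 3445.
Period 3:
Births: 4683 × 0.274 = 1283, 7269 × 0.493 = 3584 → 4867
Band 2: 3141 × 0.967 = 3037
Band 3: 3777 × 0.959 = 3622
Band 4: 4683 × 0.983 = 4603
Band 5: 4383 × 0.973 = 4265
Band 6: 7269 × 0.981 = 7131
Band 7: 3818 × 0.949 = 3623
Giving 4867 / 3037 / 3622 / 4603 / 4265 / 7131 / 3623.
Total after period 3: 4867 + 3037 + 3622 + 4603 + 4265 + 7131 + 3623 = 31148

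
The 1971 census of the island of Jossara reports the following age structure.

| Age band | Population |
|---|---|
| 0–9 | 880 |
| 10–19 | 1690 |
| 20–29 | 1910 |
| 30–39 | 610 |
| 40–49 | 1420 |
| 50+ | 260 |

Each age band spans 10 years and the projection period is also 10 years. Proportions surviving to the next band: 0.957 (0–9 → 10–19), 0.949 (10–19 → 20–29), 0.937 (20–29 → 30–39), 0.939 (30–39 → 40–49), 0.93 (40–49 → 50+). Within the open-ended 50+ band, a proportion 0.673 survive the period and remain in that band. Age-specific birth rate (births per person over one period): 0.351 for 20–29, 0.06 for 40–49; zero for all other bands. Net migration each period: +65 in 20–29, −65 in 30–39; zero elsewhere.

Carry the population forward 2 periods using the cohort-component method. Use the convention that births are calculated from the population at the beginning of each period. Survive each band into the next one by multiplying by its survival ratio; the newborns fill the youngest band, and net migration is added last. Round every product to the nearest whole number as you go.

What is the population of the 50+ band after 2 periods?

1540

Call the groups 1 to 6, youngest first.
[period 1]
Births: 1910 × 0.351 = 670  |  1420 × 0.06 = 85 → total 755
Group 2: 880 × 0.957 = 842
Group 3: 1690 × 0.949 = 1604
Group 4: 1910 × 0.937 = 1790
Group 5: 610 × 0.939 = 573
Group 6: 1420 × 0.93 + 260 × 0.673 = 1321 + 175 = 1496
Net migration: Group 3 + 65 → 1669; Group 4 − 65 → 1725
→ [755, 842, 1669, 1725, 573, 1496]
[period 2]
Births: 1669 × 0.351 = 586  |  573 × 0.06 = 34 → total 620
Group 2: 755 × 0.957 = 723
Group 3: 842 × 0.949 = 799
Group 4: 1669 × 0.937 = 1564
Group 5: 1725 × 0.939 = 1620
Group 6: 573 × 0.93 + 1496 × 0.673 = 533 + 1007 = 1540
Net migration: Group 3 + 65 → 864; Group 4 − 65 → 1499
→ [620, 723, 864, 1499, 1620, 1540]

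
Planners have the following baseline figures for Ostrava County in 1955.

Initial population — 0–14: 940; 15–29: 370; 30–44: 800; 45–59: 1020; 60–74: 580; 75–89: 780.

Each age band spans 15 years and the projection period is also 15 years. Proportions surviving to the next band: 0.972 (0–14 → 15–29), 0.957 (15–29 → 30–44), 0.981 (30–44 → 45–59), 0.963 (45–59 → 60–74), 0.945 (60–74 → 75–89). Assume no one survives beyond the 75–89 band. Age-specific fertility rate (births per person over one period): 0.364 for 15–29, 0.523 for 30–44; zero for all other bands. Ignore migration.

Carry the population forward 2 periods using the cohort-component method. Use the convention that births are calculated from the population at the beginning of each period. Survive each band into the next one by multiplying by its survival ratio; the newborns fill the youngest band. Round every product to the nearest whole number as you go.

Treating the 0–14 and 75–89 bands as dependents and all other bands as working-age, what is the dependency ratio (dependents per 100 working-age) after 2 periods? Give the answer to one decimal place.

57.5

(Groups numbered youngest = 1 to oldest = 6.)
After projecting period 1:
Births: 370 × 0.364 = 135  |  800 × 0.523 = 418 → total 553
Group 2: 940 × 0.972 = 914
Group 3: 370 × 0.957 = 354
Group 4: 800 × 0.981 = 785
Group 5: 1020 × 0.963 = 982
Group 6: 580 × 0.945 = 548
End of period: [553, 914, 354, 785, 982, 548]
After projecting period 2:
Births: 914 × 0.364 = 333  |  354 × 0.523 = 185 → total 518
Group 2: 553 × 0.972 = 538
Group 3: 914 × 0.957 = 875
Group 4: 354 × 0.981 = 347
Group 5: 785 × 0.963 = 756
Group 6: 982 × 0.945 = 928
End of period: [518, 538, 875, 347, 756, 928]
Dependents (band 0–14 + band 75–89) = 518 + 928 = 1446; working-age = 2516; ratio = 1446/2516 × 100 = 57.5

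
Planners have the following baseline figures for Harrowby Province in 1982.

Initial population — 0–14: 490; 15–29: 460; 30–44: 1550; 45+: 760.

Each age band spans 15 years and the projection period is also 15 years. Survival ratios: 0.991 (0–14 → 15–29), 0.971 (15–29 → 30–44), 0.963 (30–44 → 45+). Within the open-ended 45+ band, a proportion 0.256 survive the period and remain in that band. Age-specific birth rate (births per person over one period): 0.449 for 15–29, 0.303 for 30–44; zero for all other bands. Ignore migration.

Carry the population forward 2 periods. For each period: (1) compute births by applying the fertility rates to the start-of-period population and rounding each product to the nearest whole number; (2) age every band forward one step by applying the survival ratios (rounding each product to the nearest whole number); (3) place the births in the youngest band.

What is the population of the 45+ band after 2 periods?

862

(Bands numbered youngest = 1 to oldest = 4.)
Period 1:
Births: 460 × 0.449 = 207  |  1550 × 0.303 = 470 → 677
Band 2: 490 × 0.991 = 486
Band 3: 460 × 0.971 = 447
Band 4: 1550 × 0.963 + 760 × 0.256 = 1493 + 195 = 1688
Population now: 0–14=677, 15–29=486, 30–44=447, 45+=1688
Period 2:
Births: 486 × 0.449 = 218  |  447 × 0.303 = 135 → 353
Band 2: 677 × 0.991 = 671
Band 3: 486 × 0.971 = 472
Band 4: 447 × 0.963 + 1688 × 0.256 = 430 + 432 = 862
Population now: 0–14=353, 15–29=671, 30–44=472, 45+=862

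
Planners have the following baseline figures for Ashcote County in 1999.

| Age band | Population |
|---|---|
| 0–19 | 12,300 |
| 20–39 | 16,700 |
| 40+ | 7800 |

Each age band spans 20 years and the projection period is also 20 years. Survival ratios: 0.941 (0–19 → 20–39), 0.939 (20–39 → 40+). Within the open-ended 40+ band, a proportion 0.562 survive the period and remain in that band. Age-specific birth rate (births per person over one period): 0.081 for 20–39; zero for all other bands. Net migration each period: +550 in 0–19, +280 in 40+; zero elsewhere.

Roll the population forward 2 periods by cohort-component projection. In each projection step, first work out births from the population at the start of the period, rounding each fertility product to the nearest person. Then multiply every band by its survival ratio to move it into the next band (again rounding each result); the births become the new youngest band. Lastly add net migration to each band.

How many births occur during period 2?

937

Call the groups 1 to 3, youngest first.
Period 1.
Births: 16700 × 0.081 = 1353
Group 2: 12300 × 0.941 = 11574
Group 3: 16700 × 0.939 + 7800 × 0.562 = 15681 + 4384 = 20065
Net migration: Group 1 + 550 → 1903; Group 3 + 280 → 20345
Population now: 0–19=1903, 20–39=11574, 40+=20345
Period 2.
Births: 11574 × 0.081 = 937
Group 2: 1903 × 0.941 = 1791
Group 3: 11574 × 0.939 + 20345 × 0.562 = 10868 + 11434 = 22302
Net migration: Group 1 + 550 → 1487; Group 3 + 280 → 22582
Population now: 0–19=1487, 20–39=1791, 40+=22582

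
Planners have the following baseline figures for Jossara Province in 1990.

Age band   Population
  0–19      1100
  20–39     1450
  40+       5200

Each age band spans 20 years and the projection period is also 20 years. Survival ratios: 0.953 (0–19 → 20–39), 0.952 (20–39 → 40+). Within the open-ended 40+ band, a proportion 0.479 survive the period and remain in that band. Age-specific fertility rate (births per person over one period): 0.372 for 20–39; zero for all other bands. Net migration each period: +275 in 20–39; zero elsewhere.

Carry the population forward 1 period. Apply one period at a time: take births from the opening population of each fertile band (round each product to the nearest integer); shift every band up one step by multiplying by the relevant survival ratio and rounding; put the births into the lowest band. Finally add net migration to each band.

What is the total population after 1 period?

After projecting period 1:
Births: 1450 × 0.372 = 539
20–39: 1100 × 0.953 = 1048
40+: 1450 × 0.952 + 5200 × 0.479 = 1380 + 2491 = 3871
Net migration: 20–39 + 275 → 1323
Population now: 0–19=539, 20–39=1323, 40+=3871
Total after period 1: 539 + 1323 + 3871 = 5733

5733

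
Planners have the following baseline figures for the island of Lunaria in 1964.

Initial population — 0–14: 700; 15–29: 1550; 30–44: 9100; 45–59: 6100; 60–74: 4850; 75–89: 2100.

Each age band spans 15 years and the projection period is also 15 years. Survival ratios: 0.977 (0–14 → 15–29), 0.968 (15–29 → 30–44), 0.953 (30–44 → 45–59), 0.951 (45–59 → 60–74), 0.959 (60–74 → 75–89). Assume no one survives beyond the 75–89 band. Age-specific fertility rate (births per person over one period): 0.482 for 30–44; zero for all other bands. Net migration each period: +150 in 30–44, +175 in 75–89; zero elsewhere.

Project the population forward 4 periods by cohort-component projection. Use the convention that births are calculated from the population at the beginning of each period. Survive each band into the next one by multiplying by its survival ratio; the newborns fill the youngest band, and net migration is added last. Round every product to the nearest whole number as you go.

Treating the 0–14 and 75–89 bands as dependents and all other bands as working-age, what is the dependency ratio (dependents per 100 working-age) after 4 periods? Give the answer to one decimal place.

60.2

Numbering the bands 1..6 from youngest to oldest:
After projecting period 1:
Births: 9100 × 0.482 = 4386
Band 2: 700 × 0.977 = 684
Band 3: 1550 × 0.968 = 1500
Band 4: 9100 × 0.953 = 8672
Band 5: 6100 × 0.951 = 5801
Band 6: 4850 × 0.959 = 4651
Net migration: Band 3 + 150 → 1650; Band 6 + 175 → 4826
End of period: [4386, 684, 1650, 8672, 5801, 4826]
After projecting period 2:
Births: 1650 × 0.482 = 795
Band 2: 4386 × 0.977 = 4285
Band 3: 684 × 0.968 = 662
Band 4: 1650 × 0.953 = 1572
Band 5: 8672 × 0.951 = 8247
Band 6: 5801 × 0.959 = 5563
Net migration: Band 3 + 150 → 812; Band 6 + 175 → 5738
End of period: [795, 4285, 812, 1572, 8247, 5738]
After projecting period 3:
Births: 812 × 0.482 = 391
Band 2: 795 × 0.977 = 777
Band 3: 4285 × 0.968 = 4148
Band 4: 812 × 0.953 = 774
Band 5: 1572 × 0.951 = 1495
Band 6: 8247 × 0.959 = 7909
Net migration: Band 3 + 150 → 4298; Band 6 + 175 → 8084
End of period: [391, 777, 4298, 774, 1495, 8084]
After projecting period 4:
Births: 4298 × 0.482 = 2072
Band 2: 391 × 0.977 = 382
Band 3: 777 × 0.968 = 752
Band 4: 4298 × 0.953 = 4096
Band 5: 774 × 0.951 = 736
Band 6: 1495 × 0.959 = 1434
Net migration: Band 3 + 150 → 902; Band 6 + 175 → 1609
End of period: [2072, 382, 902, 4096, 736, 1609]
Dependents (band 0–14 + band 75–89) = 2072 + 1609 = 3681; working-age = 6116; ratio = 3681/6116 × 100 = 60.2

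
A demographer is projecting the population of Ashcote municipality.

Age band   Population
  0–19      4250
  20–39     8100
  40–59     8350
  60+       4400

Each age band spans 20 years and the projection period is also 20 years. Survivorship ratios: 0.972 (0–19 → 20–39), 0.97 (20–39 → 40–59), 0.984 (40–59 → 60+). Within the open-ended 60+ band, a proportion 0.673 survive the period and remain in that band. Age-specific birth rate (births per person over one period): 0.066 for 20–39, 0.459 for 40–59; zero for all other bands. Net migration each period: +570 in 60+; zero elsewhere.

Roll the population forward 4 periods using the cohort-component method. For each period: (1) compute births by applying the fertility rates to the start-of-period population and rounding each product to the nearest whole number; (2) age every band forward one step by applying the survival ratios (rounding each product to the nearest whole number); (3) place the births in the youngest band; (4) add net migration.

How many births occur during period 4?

Numbering the bands 1..4 from youngest to oldest:
Period 1.
Births: 8100 * 0.066 = 535 ; 8350 * 0.459 = 3833 → total 4368
Band 2: 4250 * 0.972 = 4131
Band 3: 8100 * 0.97 = 7857
Band 4: 8350 * 0.984 + 4400 * 0.673 = 8216 + 2961 = 11177
Net migration: Band 4 + 570 → 11747
Giving 4368 / 4131 / 7857 / 11747.
Period 2.
Births: 4131 * 0.066 = 273 ; 7857 * 0.459 = 3606 → total 3879
Band 2: 4368 * 0.972 = 4246
Band 3: 4131 * 0.97 = 4007
Band 4: 7857 * 0.984 + 11747 * 0.673 = 7731 + 7906 = 15637
Net migration: Band 4 + 570 → 16207
Giving 3879 / 4246 / 4007 / 16207.
Period 3.
Births: 4246 * 0.066 = 280 ; 4007 * 0.459 = 1839 → total 2119
Band 2: 3879 * 0.972 = 3770
Band 3: 4246 * 0.97 = 4119
Band 4: 4007 * 0.984 + 16207 * 0.673 = 3943 + 10907 = 14850
Net migration: Band 4 + 570 → 15420
Giving 2119 / 3770 / 4119 / 15420.
Period 4.
Births: 3770 * 0.066 = 249 ; 4119 * 0.459 = 1891 → total 2140
Band 2: 2119 * 0.972 = 2060
Band 3: 3770 * 0.97 = 3657
Band 4: 4119 * 0.984 + 15420 * 0.673 = 4053 + 10378 = 14431
Net migration: Band 4 + 570 → 15001
Giving 2140 / 2060 / 3657 / 15001.

2140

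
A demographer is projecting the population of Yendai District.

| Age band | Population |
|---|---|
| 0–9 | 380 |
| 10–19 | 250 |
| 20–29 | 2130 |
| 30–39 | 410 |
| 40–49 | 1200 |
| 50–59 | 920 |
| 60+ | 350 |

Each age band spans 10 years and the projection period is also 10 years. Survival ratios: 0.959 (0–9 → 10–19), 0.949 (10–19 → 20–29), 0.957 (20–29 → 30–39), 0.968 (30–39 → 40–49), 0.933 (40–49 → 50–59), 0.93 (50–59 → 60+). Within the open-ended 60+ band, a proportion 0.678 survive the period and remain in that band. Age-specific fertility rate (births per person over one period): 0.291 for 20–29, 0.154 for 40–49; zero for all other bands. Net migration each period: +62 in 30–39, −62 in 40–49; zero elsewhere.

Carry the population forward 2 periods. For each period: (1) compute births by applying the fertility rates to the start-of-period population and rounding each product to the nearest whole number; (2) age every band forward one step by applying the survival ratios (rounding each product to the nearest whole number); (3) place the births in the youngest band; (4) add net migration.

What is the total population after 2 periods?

Call the groups 1 to 7, youngest first.
Period 1.
Births: 2130 × 0.291 = 620  |  1200 × 0.154 = 185 — total 805
Group 2: 380 × 0.959 = 364
Group 3: 250 × 0.949 = 237
Group 4: 2130 × 0.957 = 2038
Group 5: 410 × 0.968 = 397
Group 6: 1200 × 0.933 = 1120
Group 7: 920 × 0.93 + 350 × 0.678 = 856 + 237 = 1093
Net migration: Group 4 + 62 → 2100; Group 5 − 62 → 335
End of period: [805, 364, 237, 2100, 335, 1120, 1093]
Period 2.
Births: 237 × 0.291 = 69  |  335 × 0.154 = 52 — total 121
Group 2: 805 × 0.959 = 772
Group 3: 364 × 0.949 = 345
Group 4: 237 × 0.957 = 227
Group 5: 2100 × 0.968 = 2033
Group 6: 335 × 0.933 = 313
Group 7: 1120 × 0.93 + 1093 × 0.678 = 1042 + 741 = 1783
Net migration: Group 4 + 62 → 289; Group 5 − 62 → 1971
End of period: [121, 772, 345, 289, 1971, 313, 1783]
Total after period 2: 121 + 772 + 345 + 289 + 1971 + 313 + 1783 = 5594

5594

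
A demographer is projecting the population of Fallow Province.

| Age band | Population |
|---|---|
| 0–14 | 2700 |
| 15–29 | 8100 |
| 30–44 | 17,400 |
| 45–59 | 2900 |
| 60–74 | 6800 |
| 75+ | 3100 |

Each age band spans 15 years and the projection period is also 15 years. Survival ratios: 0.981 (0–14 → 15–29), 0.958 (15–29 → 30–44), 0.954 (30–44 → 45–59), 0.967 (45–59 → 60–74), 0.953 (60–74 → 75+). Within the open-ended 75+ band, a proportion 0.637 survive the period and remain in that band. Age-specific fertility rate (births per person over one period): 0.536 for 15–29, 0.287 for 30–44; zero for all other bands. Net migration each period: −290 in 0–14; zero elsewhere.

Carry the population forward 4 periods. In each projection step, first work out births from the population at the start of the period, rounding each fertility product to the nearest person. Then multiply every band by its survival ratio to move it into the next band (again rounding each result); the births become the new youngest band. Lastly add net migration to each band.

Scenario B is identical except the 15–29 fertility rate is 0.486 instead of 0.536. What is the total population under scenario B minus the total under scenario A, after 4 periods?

Numbering the bands 1..6 from youngest to oldest:
Period 1.
Births: 8100 × 0.536 = 4342  |  17400 × 0.287 = 4994 ⇒ total 9336
Band 2: 2700 × 0.981 = 2649
Band 3: 8100 × 0.958 = 7760
Band 4: 17400 × 0.954 = 16600
Band 5: 2900 × 0.967 = 2804
Band 6: 6800 × 0.953 + 3100 × 0.637 = 6480 + 1975 = 8455
Net migration: Band 1 − 290 → 9046
Giving 9046 / 2649 / 7760 / 16600 / 2804 / 8455.
Period 2.
Births: 2649 × 0.536 = 1420  |  7760 × 0.287 = 2227 ⇒ total 3647
Band 2: 9046 × 0.981 = 8874
Band 3: 2649 × 0.958 = 2538
Band 4: 7760 × 0.954 = 7403
Band 5: 16600 × 0.967 = 16052
Band 6: 2804 × 0.953 + 8455 × 0.637 = 2672 + 5386 = 8058
Net migration: Band 1 − 290 → 3357
Giving 3357 / 8874 / 2538 / 7403 / 16052 / 8058.
Period 3.
Births: 8874 × 0.536 = 4756  |  2538 × 0.287 = 728 ⇒ total 5484
Band 2: 3357 × 0.981 = 3293
Band 3: 8874 × 0.958 = 8501
Band 4: 2538 × 0.954 = 2421
Band 5: 7403 × 0.967 = 7159
Band 6: 16052 × 0.953 + 8058 × 0.637 = 15298 + 5133 = 20431
Net migration: Band 1 − 290 → 5194
Giving 5194 / 3293 / 8501 / 2421 / 7159 / 20431.
Period 4.
Births: 3293 × 0.536 = 1765  |  8501 × 0.287 = 2440 ⇒ total 4205
Band 2: 5194 × 0.981 = 5095
Band 3: 3293 × 0.958 = 3155
Band 4: 8501 × 0.954 = 8110
Band 5: 2421 × 0.967 = 2341
Band 6: 7159 × 0.953 + 20431 × 0.637 = 6823 + 13015 = 19838
Net migration: Band 1 − 290 → 3915
Giving 3915 / 5095 / 3155 / 8110 / 2341 / 19838.
Scenario A total after 4 periods: 42454
Scenario B projection —
Period 1.
Births: 8100 × 0.486 = 3937  |  17400 × 0.287 = 4994 ⇒ total 8931
Band 2: 2700 × 0.981 = 2649
Band 3: 8100 × 0.958 = 7760
Band 4: 17400 × 0.954 = 16600
Band 5: 2900 × 0.967 = 2804
Band 6: 6800 × 0.953 + 3100 × 0.637 = 6480 + 1975 = 8455
Net migration: Band 1 − 290 → 8641
Giving 8641 / 2649 / 7760 / 16600 / 2804 / 8455.
Period 2.
Births: 2649 × 0.486 = 1287  |  7760 × 0.287 = 2227 ⇒ total 3514
Band 2: 8641 × 0.981 = 8477
Band 3: 2649 × 0.958 = 2538
Band 4: 7760 × 0.954 = 7403
Band 5: 16600 × 0.967 = 16052
Band 6: 2804 × 0.953 + 8455 × 0.637 = 2672 + 5386 = 8058
Net migration: Band 1 − 290 → 3224
Giving 3224 / 8477 / 2538 / 7403 / 16052 / 8058.
Period 3.
Births: 8477 × 0.486 = 4120  |  2538 × 0.287 = 728 ⇒ total 4848
Band 2: 3224 × 0.981 = 3163
Band 3: 8477 × 0.958 = 8121
Band 4: 2538 × 0.954 = 2421
Band 5: 7403 × 0.967 = 7159
Band 6: 16052 × 0.953 + 8058 × 0.637 = 15298 + 5133 = 20431
Net migration: Band 1 − 290 → 4558
Giving 4558 / 3163 / 8121 / 2421 / 7159 / 20431.
Period 4.
Births: 3163 × 0.486 = 1537  |  8121 × 0.287 = 2331 ⇒ total 3868
Band 2: 4558 × 0.981 = 4471
Band 3: 3163 × 0.958 = 3030
Band 4: 8121 × 0.954 = 7747
Band 5: 2421 × 0.967 = 2341
Band 6: 7159 × 0.953 + 20431 × 0.637 = 6823 + 13015 = 19838
Net migration: Band 1 − 290 → 3578
Giving 3578 / 4471 / 3030 / 7747 / 2341 / 19838.
Scenario B total after 4 periods: 41005
Difference B − A = 41005 − 42454 = -1449

-1449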